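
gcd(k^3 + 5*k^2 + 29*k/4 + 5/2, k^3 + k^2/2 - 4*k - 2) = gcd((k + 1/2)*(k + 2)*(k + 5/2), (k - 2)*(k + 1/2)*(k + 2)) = k^2 + 5*k/2 + 1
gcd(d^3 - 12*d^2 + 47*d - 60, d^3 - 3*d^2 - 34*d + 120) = d^2 - 9*d + 20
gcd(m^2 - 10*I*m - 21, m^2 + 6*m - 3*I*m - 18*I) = m - 3*I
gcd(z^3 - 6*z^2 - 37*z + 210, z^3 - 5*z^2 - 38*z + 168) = z^2 - z - 42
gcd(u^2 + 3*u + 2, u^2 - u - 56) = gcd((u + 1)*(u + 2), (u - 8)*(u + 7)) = 1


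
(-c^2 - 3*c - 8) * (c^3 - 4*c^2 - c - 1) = -c^5 + c^4 + 5*c^3 + 36*c^2 + 11*c + 8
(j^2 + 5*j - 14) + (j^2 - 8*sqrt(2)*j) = 2*j^2 - 8*sqrt(2)*j + 5*j - 14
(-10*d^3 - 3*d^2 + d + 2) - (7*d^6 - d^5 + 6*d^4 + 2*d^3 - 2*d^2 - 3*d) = -7*d^6 + d^5 - 6*d^4 - 12*d^3 - d^2 + 4*d + 2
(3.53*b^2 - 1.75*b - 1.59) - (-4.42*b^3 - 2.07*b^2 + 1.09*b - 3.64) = 4.42*b^3 + 5.6*b^2 - 2.84*b + 2.05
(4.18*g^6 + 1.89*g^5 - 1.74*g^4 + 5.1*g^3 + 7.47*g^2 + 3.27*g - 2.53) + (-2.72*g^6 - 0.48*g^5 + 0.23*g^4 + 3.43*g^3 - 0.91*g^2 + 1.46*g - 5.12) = 1.46*g^6 + 1.41*g^5 - 1.51*g^4 + 8.53*g^3 + 6.56*g^2 + 4.73*g - 7.65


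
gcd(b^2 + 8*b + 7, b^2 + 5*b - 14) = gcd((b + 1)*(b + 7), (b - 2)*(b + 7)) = b + 7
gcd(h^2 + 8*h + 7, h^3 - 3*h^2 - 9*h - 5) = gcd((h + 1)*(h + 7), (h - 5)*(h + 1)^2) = h + 1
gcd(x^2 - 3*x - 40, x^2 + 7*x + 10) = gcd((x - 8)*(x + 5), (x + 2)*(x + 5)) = x + 5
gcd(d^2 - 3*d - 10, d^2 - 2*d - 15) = d - 5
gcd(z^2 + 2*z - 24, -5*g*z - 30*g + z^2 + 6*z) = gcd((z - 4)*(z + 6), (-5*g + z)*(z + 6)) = z + 6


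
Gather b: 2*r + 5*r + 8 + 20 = 7*r + 28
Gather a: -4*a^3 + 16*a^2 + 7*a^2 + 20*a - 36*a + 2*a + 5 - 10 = -4*a^3 + 23*a^2 - 14*a - 5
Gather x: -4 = -4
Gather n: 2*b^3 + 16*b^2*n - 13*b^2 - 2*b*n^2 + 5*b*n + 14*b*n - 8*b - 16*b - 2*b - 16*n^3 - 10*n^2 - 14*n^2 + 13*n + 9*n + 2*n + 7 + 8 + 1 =2*b^3 - 13*b^2 - 26*b - 16*n^3 + n^2*(-2*b - 24) + n*(16*b^2 + 19*b + 24) + 16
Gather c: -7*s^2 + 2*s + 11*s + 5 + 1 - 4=-7*s^2 + 13*s + 2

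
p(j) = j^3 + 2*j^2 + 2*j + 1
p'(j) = 3*j^2 + 4*j + 2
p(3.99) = 104.34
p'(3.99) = 65.72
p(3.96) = 102.38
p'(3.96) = 64.88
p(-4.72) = -69.04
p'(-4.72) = 49.96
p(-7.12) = -272.80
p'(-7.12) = 125.60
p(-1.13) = -0.15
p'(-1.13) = 1.31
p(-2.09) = -3.57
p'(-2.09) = 6.74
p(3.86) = 96.03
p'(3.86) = 62.14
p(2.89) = 47.62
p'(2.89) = 38.62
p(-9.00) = -584.00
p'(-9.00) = 209.00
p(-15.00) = -2954.00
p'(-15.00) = 617.00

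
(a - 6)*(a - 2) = a^2 - 8*a + 12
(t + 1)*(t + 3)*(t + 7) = t^3 + 11*t^2 + 31*t + 21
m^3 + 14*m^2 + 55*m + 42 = (m + 1)*(m + 6)*(m + 7)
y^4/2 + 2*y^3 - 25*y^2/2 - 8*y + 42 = (y/2 + 1)*(y - 3)*(y - 2)*(y + 7)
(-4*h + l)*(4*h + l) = -16*h^2 + l^2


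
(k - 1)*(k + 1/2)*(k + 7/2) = k^3 + 3*k^2 - 9*k/4 - 7/4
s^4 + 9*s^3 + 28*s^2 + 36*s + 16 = (s + 1)*(s + 2)^2*(s + 4)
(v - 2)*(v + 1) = v^2 - v - 2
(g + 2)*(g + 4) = g^2 + 6*g + 8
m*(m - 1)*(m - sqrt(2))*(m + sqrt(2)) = m^4 - m^3 - 2*m^2 + 2*m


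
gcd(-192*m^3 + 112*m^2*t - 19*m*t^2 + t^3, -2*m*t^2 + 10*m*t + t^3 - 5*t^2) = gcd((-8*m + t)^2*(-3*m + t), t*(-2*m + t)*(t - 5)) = 1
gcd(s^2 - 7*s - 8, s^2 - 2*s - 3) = s + 1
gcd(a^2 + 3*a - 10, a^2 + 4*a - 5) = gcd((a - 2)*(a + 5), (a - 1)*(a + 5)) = a + 5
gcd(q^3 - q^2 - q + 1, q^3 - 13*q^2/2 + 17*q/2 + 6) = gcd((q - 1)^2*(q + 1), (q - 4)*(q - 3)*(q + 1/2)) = 1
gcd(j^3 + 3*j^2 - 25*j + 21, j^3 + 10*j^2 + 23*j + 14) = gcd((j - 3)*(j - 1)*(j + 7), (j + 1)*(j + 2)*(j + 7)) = j + 7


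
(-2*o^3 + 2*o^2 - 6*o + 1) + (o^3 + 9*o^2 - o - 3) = -o^3 + 11*o^2 - 7*o - 2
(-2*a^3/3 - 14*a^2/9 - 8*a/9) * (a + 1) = -2*a^4/3 - 20*a^3/9 - 22*a^2/9 - 8*a/9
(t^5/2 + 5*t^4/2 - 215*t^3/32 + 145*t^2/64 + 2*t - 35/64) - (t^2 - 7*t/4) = t^5/2 + 5*t^4/2 - 215*t^3/32 + 81*t^2/64 + 15*t/4 - 35/64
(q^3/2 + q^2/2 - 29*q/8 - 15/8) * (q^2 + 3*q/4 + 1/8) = q^5/2 + 7*q^4/8 - 51*q^3/16 - 145*q^2/32 - 119*q/64 - 15/64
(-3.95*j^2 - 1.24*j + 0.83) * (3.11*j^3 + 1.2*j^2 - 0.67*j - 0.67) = -12.2845*j^5 - 8.5964*j^4 + 3.7398*j^3 + 4.4733*j^2 + 0.2747*j - 0.5561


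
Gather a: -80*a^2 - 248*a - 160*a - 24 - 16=-80*a^2 - 408*a - 40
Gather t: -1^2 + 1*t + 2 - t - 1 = 0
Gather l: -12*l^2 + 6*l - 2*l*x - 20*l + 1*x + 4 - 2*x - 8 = -12*l^2 + l*(-2*x - 14) - x - 4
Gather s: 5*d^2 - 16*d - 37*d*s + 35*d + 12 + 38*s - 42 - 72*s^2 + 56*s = 5*d^2 + 19*d - 72*s^2 + s*(94 - 37*d) - 30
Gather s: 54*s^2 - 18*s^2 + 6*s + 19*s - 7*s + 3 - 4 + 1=36*s^2 + 18*s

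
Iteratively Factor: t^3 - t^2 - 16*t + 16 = (t - 1)*(t^2 - 16) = (t - 1)*(t + 4)*(t - 4)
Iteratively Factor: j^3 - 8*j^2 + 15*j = (j)*(j^2 - 8*j + 15) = j*(j - 3)*(j - 5)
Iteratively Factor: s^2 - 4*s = (s - 4)*(s)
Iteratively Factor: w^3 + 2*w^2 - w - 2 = (w + 2)*(w^2 - 1) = (w + 1)*(w + 2)*(w - 1)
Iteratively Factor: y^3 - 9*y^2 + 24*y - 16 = (y - 1)*(y^2 - 8*y + 16) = (y - 4)*(y - 1)*(y - 4)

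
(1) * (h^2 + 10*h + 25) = h^2 + 10*h + 25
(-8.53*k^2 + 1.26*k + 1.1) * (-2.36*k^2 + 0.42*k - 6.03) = 20.1308*k^4 - 6.5562*k^3 + 49.3691*k^2 - 7.1358*k - 6.633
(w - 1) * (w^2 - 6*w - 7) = w^3 - 7*w^2 - w + 7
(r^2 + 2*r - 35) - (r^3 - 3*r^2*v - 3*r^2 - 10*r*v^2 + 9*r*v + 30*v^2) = -r^3 + 3*r^2*v + 4*r^2 + 10*r*v^2 - 9*r*v + 2*r - 30*v^2 - 35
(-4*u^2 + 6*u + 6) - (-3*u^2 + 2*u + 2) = -u^2 + 4*u + 4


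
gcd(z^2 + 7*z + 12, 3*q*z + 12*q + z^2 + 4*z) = z + 4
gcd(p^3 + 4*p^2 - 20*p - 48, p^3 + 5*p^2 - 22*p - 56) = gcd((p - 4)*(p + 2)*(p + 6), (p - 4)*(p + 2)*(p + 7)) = p^2 - 2*p - 8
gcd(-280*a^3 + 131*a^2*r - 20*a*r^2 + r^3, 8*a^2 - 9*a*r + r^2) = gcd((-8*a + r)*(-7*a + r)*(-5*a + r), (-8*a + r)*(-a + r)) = -8*a + r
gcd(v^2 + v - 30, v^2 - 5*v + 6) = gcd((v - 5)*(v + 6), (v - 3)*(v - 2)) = 1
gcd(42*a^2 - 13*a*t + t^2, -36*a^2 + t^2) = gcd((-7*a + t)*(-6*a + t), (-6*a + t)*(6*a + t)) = -6*a + t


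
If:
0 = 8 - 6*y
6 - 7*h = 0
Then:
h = 6/7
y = 4/3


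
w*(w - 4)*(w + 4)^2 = w^4 + 4*w^3 - 16*w^2 - 64*w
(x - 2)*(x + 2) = x^2 - 4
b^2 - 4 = (b - 2)*(b + 2)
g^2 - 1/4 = (g - 1/2)*(g + 1/2)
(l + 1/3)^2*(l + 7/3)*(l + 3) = l^4 + 6*l^3 + 32*l^2/3 + 142*l/27 + 7/9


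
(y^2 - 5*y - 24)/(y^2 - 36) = (y^2 - 5*y - 24)/(y^2 - 36)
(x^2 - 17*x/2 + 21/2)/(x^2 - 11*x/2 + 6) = (x - 7)/(x - 4)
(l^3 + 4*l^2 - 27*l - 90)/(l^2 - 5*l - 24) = (l^2 + l - 30)/(l - 8)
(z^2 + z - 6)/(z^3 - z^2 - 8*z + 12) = 1/(z - 2)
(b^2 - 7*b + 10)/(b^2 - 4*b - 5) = (b - 2)/(b + 1)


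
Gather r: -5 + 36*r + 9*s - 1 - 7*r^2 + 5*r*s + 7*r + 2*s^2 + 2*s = -7*r^2 + r*(5*s + 43) + 2*s^2 + 11*s - 6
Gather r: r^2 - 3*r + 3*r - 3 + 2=r^2 - 1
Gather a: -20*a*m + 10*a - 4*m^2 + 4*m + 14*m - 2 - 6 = a*(10 - 20*m) - 4*m^2 + 18*m - 8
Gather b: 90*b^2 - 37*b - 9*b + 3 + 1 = 90*b^2 - 46*b + 4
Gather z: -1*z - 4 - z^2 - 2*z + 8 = -z^2 - 3*z + 4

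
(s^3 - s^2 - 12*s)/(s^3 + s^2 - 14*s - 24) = s/(s + 2)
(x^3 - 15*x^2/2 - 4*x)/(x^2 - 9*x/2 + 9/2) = x*(2*x^2 - 15*x - 8)/(2*x^2 - 9*x + 9)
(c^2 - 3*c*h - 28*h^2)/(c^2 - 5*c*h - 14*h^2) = (c + 4*h)/(c + 2*h)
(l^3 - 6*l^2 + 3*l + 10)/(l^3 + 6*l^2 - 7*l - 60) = (l^3 - 6*l^2 + 3*l + 10)/(l^3 + 6*l^2 - 7*l - 60)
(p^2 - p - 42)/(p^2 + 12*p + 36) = (p - 7)/(p + 6)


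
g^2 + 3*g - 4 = (g - 1)*(g + 4)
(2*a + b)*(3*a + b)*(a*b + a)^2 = 6*a^4*b^2 + 12*a^4*b + 6*a^4 + 5*a^3*b^3 + 10*a^3*b^2 + 5*a^3*b + a^2*b^4 + 2*a^2*b^3 + a^2*b^2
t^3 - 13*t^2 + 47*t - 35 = (t - 7)*(t - 5)*(t - 1)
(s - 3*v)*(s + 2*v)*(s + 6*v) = s^3 + 5*s^2*v - 12*s*v^2 - 36*v^3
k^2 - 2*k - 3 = (k - 3)*(k + 1)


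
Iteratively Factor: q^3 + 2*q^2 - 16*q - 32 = (q + 2)*(q^2 - 16) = (q + 2)*(q + 4)*(q - 4)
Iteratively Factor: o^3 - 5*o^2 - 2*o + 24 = (o - 4)*(o^2 - o - 6) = (o - 4)*(o + 2)*(o - 3)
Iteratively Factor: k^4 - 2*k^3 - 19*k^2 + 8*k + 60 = (k + 2)*(k^3 - 4*k^2 - 11*k + 30) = (k - 2)*(k + 2)*(k^2 - 2*k - 15) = (k - 2)*(k + 2)*(k + 3)*(k - 5)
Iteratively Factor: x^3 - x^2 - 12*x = (x - 4)*(x^2 + 3*x) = (x - 4)*(x + 3)*(x)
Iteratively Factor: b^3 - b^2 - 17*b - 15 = (b + 1)*(b^2 - 2*b - 15) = (b + 1)*(b + 3)*(b - 5)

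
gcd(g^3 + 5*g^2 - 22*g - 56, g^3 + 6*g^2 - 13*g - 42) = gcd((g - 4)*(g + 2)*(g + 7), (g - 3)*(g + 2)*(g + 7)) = g^2 + 9*g + 14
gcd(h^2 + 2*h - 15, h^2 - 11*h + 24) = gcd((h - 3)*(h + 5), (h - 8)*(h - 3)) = h - 3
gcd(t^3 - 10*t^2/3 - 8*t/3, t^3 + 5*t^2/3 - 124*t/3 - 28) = t + 2/3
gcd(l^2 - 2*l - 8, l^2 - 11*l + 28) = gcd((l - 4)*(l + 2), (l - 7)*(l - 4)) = l - 4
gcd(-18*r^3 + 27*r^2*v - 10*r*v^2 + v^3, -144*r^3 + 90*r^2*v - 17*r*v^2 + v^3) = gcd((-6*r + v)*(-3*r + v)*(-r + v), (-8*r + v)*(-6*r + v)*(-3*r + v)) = 18*r^2 - 9*r*v + v^2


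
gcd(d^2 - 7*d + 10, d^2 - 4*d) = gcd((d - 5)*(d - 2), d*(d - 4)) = 1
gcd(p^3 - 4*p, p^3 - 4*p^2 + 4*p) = p^2 - 2*p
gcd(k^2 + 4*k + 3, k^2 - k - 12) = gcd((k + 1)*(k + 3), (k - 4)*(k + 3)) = k + 3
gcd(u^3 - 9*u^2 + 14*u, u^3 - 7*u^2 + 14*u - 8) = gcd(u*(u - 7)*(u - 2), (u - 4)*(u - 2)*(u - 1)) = u - 2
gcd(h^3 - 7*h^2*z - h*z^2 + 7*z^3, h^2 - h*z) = -h + z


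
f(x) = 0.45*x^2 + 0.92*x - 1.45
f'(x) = 0.9*x + 0.92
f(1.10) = 0.11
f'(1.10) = 1.91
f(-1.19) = -1.91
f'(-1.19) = -0.15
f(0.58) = -0.77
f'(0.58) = 1.44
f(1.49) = 0.92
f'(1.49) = 2.26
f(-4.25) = 2.77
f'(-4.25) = -2.90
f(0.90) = -0.26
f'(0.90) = 1.73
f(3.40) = 6.88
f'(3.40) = 3.98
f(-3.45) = 0.73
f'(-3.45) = -2.18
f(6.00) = 20.27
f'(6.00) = 6.32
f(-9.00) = 26.72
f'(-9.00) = -7.18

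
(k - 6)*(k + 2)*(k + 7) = k^3 + 3*k^2 - 40*k - 84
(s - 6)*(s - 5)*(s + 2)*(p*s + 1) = p*s^4 - 9*p*s^3 + 8*p*s^2 + 60*p*s + s^3 - 9*s^2 + 8*s + 60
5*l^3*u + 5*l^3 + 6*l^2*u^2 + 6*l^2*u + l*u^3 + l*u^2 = (l + u)*(5*l + u)*(l*u + l)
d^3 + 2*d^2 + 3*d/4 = d*(d + 1/2)*(d + 3/2)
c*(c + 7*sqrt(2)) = c^2 + 7*sqrt(2)*c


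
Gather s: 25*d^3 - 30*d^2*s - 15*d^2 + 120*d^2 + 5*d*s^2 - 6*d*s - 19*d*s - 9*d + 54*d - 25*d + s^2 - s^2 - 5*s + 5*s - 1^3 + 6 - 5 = 25*d^3 + 105*d^2 + 5*d*s^2 + 20*d + s*(-30*d^2 - 25*d)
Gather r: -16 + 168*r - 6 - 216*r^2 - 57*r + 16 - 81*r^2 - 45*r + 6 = -297*r^2 + 66*r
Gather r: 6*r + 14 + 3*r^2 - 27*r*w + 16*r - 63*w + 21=3*r^2 + r*(22 - 27*w) - 63*w + 35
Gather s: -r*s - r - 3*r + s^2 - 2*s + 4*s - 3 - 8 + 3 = -4*r + s^2 + s*(2 - r) - 8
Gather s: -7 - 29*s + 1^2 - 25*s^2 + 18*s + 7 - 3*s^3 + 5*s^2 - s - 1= -3*s^3 - 20*s^2 - 12*s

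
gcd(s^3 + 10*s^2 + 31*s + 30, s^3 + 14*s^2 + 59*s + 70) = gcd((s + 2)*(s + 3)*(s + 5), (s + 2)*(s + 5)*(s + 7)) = s^2 + 7*s + 10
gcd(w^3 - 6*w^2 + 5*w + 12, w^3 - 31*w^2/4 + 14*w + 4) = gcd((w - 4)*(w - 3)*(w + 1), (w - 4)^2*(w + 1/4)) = w - 4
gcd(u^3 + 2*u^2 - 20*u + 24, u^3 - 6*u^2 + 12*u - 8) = u^2 - 4*u + 4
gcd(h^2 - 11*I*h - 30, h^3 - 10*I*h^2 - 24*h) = h - 6*I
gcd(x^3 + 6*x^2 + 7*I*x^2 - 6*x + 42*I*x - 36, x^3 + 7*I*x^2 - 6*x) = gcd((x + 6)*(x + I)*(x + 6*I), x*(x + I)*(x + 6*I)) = x^2 + 7*I*x - 6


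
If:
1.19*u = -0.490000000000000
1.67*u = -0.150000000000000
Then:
No Solution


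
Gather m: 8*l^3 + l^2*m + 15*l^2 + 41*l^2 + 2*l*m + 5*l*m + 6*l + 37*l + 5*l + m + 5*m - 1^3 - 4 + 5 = 8*l^3 + 56*l^2 + 48*l + m*(l^2 + 7*l + 6)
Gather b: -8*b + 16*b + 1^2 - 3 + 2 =8*b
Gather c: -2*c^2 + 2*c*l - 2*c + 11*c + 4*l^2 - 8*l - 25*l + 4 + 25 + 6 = -2*c^2 + c*(2*l + 9) + 4*l^2 - 33*l + 35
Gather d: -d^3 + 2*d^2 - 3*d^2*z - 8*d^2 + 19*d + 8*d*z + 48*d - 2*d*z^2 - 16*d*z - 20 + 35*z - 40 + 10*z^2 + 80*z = -d^3 + d^2*(-3*z - 6) + d*(-2*z^2 - 8*z + 67) + 10*z^2 + 115*z - 60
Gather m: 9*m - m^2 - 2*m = -m^2 + 7*m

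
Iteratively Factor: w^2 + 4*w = (w + 4)*(w)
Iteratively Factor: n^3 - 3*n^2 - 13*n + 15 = (n - 1)*(n^2 - 2*n - 15) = (n - 5)*(n - 1)*(n + 3)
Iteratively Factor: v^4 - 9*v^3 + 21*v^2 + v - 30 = (v - 3)*(v^3 - 6*v^2 + 3*v + 10) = (v - 3)*(v + 1)*(v^2 - 7*v + 10) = (v - 3)*(v - 2)*(v + 1)*(v - 5)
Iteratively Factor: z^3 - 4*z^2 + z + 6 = (z - 3)*(z^2 - z - 2) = (z - 3)*(z - 2)*(z + 1)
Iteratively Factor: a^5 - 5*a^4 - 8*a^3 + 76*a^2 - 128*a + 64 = (a - 2)*(a^4 - 3*a^3 - 14*a^2 + 48*a - 32) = (a - 2)*(a - 1)*(a^3 - 2*a^2 - 16*a + 32) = (a - 2)*(a - 1)*(a + 4)*(a^2 - 6*a + 8) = (a - 2)^2*(a - 1)*(a + 4)*(a - 4)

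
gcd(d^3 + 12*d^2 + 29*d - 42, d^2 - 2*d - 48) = d + 6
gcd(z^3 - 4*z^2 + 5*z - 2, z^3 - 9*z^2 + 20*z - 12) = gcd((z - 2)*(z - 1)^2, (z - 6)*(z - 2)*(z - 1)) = z^2 - 3*z + 2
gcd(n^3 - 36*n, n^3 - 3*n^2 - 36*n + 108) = n^2 - 36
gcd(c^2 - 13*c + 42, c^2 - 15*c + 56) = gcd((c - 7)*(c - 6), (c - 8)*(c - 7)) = c - 7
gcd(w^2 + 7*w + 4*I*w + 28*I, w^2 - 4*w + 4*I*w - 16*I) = w + 4*I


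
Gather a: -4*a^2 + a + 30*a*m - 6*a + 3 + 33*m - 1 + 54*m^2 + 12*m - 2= -4*a^2 + a*(30*m - 5) + 54*m^2 + 45*m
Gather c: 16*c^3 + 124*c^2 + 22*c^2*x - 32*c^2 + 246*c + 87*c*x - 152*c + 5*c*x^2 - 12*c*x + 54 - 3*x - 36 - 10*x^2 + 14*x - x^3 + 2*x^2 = 16*c^3 + c^2*(22*x + 92) + c*(5*x^2 + 75*x + 94) - x^3 - 8*x^2 + 11*x + 18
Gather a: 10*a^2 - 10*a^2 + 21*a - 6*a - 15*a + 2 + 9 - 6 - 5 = 0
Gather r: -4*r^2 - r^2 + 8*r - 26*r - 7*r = -5*r^2 - 25*r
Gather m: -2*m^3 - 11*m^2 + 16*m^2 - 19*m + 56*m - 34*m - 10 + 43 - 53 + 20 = -2*m^3 + 5*m^2 + 3*m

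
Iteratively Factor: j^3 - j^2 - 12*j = (j)*(j^2 - j - 12) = j*(j + 3)*(j - 4)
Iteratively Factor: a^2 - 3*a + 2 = (a - 2)*(a - 1)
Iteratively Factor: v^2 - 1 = (v - 1)*(v + 1)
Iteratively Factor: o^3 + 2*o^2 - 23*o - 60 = (o - 5)*(o^2 + 7*o + 12) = (o - 5)*(o + 4)*(o + 3)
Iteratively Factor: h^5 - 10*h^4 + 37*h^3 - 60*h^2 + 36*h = (h - 2)*(h^4 - 8*h^3 + 21*h^2 - 18*h) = (h - 3)*(h - 2)*(h^3 - 5*h^2 + 6*h) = h*(h - 3)*(h - 2)*(h^2 - 5*h + 6) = h*(h - 3)^2*(h - 2)*(h - 2)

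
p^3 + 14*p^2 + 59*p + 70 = (p + 2)*(p + 5)*(p + 7)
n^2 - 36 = (n - 6)*(n + 6)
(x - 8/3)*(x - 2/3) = x^2 - 10*x/3 + 16/9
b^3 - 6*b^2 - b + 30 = (b - 5)*(b - 3)*(b + 2)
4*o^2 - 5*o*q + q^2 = (-4*o + q)*(-o + q)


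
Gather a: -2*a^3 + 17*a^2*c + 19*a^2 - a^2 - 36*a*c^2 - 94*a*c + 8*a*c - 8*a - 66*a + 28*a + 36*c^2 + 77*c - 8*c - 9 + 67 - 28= -2*a^3 + a^2*(17*c + 18) + a*(-36*c^2 - 86*c - 46) + 36*c^2 + 69*c + 30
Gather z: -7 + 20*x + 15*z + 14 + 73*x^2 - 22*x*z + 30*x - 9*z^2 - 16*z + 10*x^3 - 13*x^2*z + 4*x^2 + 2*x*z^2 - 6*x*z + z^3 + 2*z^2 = 10*x^3 + 77*x^2 + 50*x + z^3 + z^2*(2*x - 7) + z*(-13*x^2 - 28*x - 1) + 7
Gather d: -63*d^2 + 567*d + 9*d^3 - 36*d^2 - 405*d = 9*d^3 - 99*d^2 + 162*d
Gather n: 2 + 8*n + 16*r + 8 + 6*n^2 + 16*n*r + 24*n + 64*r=6*n^2 + n*(16*r + 32) + 80*r + 10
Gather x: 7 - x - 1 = 6 - x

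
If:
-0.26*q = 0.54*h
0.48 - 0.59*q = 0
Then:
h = -0.39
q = 0.81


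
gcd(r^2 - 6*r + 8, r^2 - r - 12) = r - 4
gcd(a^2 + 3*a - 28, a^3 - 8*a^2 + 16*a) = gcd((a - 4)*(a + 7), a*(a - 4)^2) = a - 4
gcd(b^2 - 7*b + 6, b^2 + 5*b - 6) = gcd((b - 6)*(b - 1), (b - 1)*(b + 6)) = b - 1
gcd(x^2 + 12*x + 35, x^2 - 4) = 1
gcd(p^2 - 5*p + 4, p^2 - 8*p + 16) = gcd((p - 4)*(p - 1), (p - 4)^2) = p - 4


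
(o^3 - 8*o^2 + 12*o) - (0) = o^3 - 8*o^2 + 12*o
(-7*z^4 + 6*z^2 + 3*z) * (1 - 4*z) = 28*z^5 - 7*z^4 - 24*z^3 - 6*z^2 + 3*z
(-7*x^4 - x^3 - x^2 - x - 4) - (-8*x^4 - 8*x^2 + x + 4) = x^4 - x^3 + 7*x^2 - 2*x - 8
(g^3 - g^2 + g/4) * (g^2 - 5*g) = g^5 - 6*g^4 + 21*g^3/4 - 5*g^2/4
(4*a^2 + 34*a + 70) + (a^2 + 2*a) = 5*a^2 + 36*a + 70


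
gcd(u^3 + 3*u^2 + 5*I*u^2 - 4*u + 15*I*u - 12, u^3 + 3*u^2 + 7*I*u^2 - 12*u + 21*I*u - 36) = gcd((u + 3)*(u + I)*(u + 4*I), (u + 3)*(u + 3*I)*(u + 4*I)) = u^2 + u*(3 + 4*I) + 12*I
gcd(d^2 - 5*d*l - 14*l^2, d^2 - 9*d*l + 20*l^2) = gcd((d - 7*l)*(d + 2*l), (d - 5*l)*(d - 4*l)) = 1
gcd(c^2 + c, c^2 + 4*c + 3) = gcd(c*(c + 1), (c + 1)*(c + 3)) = c + 1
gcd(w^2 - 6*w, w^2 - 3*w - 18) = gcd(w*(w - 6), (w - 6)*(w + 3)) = w - 6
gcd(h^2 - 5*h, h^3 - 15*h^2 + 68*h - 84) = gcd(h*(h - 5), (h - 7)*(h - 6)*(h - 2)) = 1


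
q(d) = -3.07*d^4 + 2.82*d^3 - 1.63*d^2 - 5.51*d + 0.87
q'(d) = -12.28*d^3 + 8.46*d^2 - 3.26*d - 5.51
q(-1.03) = -1.72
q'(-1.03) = 20.24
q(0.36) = -1.24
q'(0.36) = -6.16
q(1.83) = -31.82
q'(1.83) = -58.40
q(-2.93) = -294.17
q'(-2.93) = 385.56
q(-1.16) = -4.89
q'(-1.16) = 28.82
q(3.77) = -512.13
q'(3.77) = -555.55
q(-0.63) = 2.51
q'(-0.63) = 2.97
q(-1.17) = -5.18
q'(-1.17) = 29.55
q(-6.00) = -4612.59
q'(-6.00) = 2971.09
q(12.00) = -59086.53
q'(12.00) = -20046.23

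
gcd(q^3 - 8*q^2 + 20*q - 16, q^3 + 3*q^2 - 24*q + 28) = q^2 - 4*q + 4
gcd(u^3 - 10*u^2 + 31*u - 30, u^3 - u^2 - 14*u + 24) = u^2 - 5*u + 6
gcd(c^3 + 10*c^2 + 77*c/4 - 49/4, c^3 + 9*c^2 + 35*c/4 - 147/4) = c^2 + 21*c/2 + 49/2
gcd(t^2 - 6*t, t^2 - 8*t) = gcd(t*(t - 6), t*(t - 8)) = t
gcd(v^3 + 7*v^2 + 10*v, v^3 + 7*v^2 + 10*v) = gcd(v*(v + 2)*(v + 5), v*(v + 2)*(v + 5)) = v^3 + 7*v^2 + 10*v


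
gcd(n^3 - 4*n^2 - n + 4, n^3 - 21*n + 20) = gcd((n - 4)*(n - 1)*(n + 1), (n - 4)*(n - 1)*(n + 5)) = n^2 - 5*n + 4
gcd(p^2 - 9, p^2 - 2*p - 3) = p - 3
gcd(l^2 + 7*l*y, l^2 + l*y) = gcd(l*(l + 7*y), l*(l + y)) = l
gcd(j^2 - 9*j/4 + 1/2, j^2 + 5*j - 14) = j - 2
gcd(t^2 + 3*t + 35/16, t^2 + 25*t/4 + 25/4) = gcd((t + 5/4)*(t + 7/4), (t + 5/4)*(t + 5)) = t + 5/4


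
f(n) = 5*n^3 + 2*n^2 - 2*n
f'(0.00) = -2.00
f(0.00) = 0.00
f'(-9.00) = 1177.00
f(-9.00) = -3465.00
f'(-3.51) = 168.76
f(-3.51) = -184.56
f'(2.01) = 66.64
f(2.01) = 44.66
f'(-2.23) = 63.67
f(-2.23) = -41.04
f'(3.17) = 161.41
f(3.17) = 173.03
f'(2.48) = 100.18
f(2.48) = 83.61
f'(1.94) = 62.21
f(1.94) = 40.15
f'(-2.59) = 88.26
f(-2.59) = -68.27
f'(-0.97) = 8.23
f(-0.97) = -0.74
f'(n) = 15*n^2 + 4*n - 2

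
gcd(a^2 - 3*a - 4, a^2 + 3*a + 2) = a + 1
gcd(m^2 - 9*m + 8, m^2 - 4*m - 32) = m - 8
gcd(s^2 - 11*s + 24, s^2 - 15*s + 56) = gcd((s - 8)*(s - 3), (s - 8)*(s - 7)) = s - 8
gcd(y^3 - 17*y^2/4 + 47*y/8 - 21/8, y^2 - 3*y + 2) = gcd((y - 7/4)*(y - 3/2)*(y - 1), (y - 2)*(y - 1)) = y - 1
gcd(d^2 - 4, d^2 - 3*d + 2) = d - 2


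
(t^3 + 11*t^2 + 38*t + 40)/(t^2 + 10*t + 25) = (t^2 + 6*t + 8)/(t + 5)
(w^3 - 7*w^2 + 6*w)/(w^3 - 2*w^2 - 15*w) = (-w^2 + 7*w - 6)/(-w^2 + 2*w + 15)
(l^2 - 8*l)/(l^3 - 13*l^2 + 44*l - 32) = l/(l^2 - 5*l + 4)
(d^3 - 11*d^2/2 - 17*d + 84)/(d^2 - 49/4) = 2*(d^2 - 2*d - 24)/(2*d + 7)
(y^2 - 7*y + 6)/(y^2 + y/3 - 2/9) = 9*(y^2 - 7*y + 6)/(9*y^2 + 3*y - 2)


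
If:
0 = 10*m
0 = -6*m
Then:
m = 0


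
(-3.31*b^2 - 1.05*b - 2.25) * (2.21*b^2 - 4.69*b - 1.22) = -7.3151*b^4 + 13.2034*b^3 + 3.9902*b^2 + 11.8335*b + 2.745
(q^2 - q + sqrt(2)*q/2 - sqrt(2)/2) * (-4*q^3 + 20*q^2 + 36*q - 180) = -4*q^5 - 2*sqrt(2)*q^4 + 24*q^4 + 16*q^3 + 12*sqrt(2)*q^3 - 216*q^2 + 8*sqrt(2)*q^2 - 108*sqrt(2)*q + 180*q + 90*sqrt(2)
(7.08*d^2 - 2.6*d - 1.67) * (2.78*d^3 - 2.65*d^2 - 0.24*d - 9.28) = 19.6824*d^5 - 25.99*d^4 + 0.5482*d^3 - 60.6529*d^2 + 24.5288*d + 15.4976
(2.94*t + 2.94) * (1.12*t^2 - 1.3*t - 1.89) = 3.2928*t^3 - 0.5292*t^2 - 9.3786*t - 5.5566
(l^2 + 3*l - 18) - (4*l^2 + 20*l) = -3*l^2 - 17*l - 18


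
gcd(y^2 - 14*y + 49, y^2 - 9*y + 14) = y - 7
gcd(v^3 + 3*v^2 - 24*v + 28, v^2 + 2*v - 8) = v - 2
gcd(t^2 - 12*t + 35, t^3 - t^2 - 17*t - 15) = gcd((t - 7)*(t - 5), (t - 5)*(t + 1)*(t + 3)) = t - 5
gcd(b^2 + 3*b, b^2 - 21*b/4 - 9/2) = 1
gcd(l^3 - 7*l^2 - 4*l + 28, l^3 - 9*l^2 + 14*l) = l^2 - 9*l + 14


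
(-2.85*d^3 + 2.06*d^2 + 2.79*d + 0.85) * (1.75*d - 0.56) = -4.9875*d^4 + 5.201*d^3 + 3.7289*d^2 - 0.0749000000000002*d - 0.476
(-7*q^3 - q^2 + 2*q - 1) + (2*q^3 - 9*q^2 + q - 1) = -5*q^3 - 10*q^2 + 3*q - 2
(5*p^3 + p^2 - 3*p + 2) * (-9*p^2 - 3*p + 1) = -45*p^5 - 24*p^4 + 29*p^3 - 8*p^2 - 9*p + 2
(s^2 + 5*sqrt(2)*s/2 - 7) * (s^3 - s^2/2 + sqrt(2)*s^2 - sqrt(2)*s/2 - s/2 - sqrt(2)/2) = s^5 - s^4/2 + 7*sqrt(2)*s^4/2 - 5*s^3/2 - 7*sqrt(2)*s^3/4 - 35*sqrt(2)*s^2/4 + s^2 + s + 7*sqrt(2)*s/2 + 7*sqrt(2)/2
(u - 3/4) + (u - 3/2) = 2*u - 9/4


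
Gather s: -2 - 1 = -3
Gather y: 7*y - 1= 7*y - 1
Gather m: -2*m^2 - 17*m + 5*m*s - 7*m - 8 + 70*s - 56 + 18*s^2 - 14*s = -2*m^2 + m*(5*s - 24) + 18*s^2 + 56*s - 64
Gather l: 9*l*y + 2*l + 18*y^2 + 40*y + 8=l*(9*y + 2) + 18*y^2 + 40*y + 8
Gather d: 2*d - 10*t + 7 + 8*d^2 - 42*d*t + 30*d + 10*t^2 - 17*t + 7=8*d^2 + d*(32 - 42*t) + 10*t^2 - 27*t + 14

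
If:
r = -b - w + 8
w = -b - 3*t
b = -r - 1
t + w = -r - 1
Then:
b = 9/2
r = -11/2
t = -9/2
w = 9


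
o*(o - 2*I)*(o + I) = o^3 - I*o^2 + 2*o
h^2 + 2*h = h*(h + 2)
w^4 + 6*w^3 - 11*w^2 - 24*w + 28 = (w - 2)*(w - 1)*(w + 2)*(w + 7)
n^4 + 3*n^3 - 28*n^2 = n^2*(n - 4)*(n + 7)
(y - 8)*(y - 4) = y^2 - 12*y + 32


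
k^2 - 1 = (k - 1)*(k + 1)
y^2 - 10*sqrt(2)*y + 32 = (y - 8*sqrt(2))*(y - 2*sqrt(2))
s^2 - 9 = (s - 3)*(s + 3)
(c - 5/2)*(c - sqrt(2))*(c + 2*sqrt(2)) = c^3 - 5*c^2/2 + sqrt(2)*c^2 - 4*c - 5*sqrt(2)*c/2 + 10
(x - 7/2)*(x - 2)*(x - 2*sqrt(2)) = x^3 - 11*x^2/2 - 2*sqrt(2)*x^2 + 7*x + 11*sqrt(2)*x - 14*sqrt(2)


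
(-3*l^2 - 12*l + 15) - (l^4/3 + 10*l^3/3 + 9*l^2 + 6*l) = -l^4/3 - 10*l^3/3 - 12*l^2 - 18*l + 15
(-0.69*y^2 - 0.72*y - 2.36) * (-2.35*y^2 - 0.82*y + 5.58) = 1.6215*y^4 + 2.2578*y^3 + 2.2862*y^2 - 2.0824*y - 13.1688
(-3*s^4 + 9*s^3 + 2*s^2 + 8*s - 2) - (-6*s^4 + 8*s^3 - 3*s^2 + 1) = 3*s^4 + s^3 + 5*s^2 + 8*s - 3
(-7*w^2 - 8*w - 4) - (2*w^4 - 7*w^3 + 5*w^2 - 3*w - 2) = -2*w^4 + 7*w^3 - 12*w^2 - 5*w - 2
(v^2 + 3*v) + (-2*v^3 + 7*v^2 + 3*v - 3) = -2*v^3 + 8*v^2 + 6*v - 3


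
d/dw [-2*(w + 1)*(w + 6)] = -4*w - 14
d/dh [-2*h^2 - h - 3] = -4*h - 1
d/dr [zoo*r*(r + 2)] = zoo*(r + 1)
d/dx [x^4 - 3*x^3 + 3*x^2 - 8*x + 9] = 4*x^3 - 9*x^2 + 6*x - 8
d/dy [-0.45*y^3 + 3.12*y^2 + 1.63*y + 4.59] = -1.35*y^2 + 6.24*y + 1.63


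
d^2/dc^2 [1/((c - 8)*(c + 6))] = 2*((c - 8)^2 + (c - 8)*(c + 6) + (c + 6)^2)/((c - 8)^3*(c + 6)^3)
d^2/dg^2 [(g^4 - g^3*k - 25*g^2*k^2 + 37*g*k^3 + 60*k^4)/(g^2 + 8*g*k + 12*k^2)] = 2*(g^6 + 24*g^5*k + 228*g^4*k^2 + 953*g^3*k^3 + 1656*g^2*k^4 - 324*g*k^5 - 4032*k^6)/(g^6 + 24*g^5*k + 228*g^4*k^2 + 1088*g^3*k^3 + 2736*g^2*k^4 + 3456*g*k^5 + 1728*k^6)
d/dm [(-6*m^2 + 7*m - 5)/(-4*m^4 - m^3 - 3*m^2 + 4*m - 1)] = (-48*m^5 + 78*m^4 - 66*m^3 - 18*m^2 - 18*m + 13)/(16*m^8 + 8*m^7 + 25*m^6 - 26*m^5 + 9*m^4 - 22*m^3 + 22*m^2 - 8*m + 1)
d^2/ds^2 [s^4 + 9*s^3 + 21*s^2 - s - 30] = 12*s^2 + 54*s + 42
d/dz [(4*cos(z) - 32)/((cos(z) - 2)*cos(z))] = 4*(sin(z) + 16*sin(z)/cos(z)^2 - 16*tan(z))/(cos(z) - 2)^2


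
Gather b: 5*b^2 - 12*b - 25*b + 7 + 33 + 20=5*b^2 - 37*b + 60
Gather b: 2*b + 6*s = 2*b + 6*s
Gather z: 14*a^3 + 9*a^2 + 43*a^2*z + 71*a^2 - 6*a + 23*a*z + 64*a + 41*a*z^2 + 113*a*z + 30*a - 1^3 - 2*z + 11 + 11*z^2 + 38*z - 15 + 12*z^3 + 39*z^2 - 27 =14*a^3 + 80*a^2 + 88*a + 12*z^3 + z^2*(41*a + 50) + z*(43*a^2 + 136*a + 36) - 32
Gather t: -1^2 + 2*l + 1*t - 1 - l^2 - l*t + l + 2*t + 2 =-l^2 + 3*l + t*(3 - l)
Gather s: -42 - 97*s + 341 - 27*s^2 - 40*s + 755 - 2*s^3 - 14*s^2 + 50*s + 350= -2*s^3 - 41*s^2 - 87*s + 1404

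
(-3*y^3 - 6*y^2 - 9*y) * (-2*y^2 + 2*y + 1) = 6*y^5 + 6*y^4 + 3*y^3 - 24*y^2 - 9*y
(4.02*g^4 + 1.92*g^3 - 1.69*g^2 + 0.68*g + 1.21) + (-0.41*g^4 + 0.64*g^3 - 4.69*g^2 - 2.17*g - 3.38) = 3.61*g^4 + 2.56*g^3 - 6.38*g^2 - 1.49*g - 2.17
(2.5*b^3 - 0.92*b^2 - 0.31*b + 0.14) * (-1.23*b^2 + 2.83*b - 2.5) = -3.075*b^5 + 8.2066*b^4 - 8.4723*b^3 + 1.2505*b^2 + 1.1712*b - 0.35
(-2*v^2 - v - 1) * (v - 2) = -2*v^3 + 3*v^2 + v + 2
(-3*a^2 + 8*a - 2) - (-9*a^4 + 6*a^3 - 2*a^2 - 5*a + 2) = 9*a^4 - 6*a^3 - a^2 + 13*a - 4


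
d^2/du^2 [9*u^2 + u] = 18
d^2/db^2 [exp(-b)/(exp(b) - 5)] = ((exp(b) - 5)^2 + (exp(b) - 5)*exp(b) + 2*exp(2*b))*exp(-b)/(exp(b) - 5)^3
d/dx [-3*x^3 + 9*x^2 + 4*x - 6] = -9*x^2 + 18*x + 4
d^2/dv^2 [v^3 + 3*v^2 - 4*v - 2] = 6*v + 6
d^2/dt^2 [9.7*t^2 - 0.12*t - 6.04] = 19.4000000000000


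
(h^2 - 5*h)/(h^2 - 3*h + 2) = h*(h - 5)/(h^2 - 3*h + 2)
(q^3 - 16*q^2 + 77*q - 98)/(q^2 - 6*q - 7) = (q^2 - 9*q + 14)/(q + 1)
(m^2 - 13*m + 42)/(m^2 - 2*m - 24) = (m - 7)/(m + 4)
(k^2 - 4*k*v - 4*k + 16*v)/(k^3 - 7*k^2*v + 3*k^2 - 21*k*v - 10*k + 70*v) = (k^2 - 4*k*v - 4*k + 16*v)/(k^3 - 7*k^2*v + 3*k^2 - 21*k*v - 10*k + 70*v)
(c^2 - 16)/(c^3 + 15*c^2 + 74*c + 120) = (c - 4)/(c^2 + 11*c + 30)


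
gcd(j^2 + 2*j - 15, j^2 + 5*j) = j + 5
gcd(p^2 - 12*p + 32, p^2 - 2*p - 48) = p - 8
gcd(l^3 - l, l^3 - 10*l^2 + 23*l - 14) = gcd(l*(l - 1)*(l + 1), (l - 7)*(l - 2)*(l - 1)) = l - 1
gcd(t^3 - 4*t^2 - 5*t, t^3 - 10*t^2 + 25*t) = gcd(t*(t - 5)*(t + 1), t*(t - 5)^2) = t^2 - 5*t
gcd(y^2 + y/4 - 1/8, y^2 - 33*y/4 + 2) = y - 1/4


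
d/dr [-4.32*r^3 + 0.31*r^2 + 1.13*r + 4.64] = -12.96*r^2 + 0.62*r + 1.13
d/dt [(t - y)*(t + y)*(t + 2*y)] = 3*t^2 + 4*t*y - y^2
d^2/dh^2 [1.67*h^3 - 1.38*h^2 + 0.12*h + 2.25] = 10.02*h - 2.76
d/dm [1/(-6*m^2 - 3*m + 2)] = 3*(4*m + 1)/(6*m^2 + 3*m - 2)^2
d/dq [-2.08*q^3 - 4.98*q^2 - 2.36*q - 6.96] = -6.24*q^2 - 9.96*q - 2.36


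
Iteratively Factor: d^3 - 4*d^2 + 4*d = (d - 2)*(d^2 - 2*d) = (d - 2)^2*(d)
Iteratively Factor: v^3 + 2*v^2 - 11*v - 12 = (v + 4)*(v^2 - 2*v - 3) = (v + 1)*(v + 4)*(v - 3)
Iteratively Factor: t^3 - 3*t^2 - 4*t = (t + 1)*(t^2 - 4*t) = t*(t + 1)*(t - 4)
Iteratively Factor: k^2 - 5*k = (k - 5)*(k)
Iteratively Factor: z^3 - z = (z - 1)*(z^2 + z) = (z - 1)*(z + 1)*(z)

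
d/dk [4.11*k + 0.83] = 4.11000000000000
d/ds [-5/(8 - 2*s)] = -5/(2*(s - 4)^2)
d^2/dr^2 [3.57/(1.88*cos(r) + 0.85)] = (12.617808*sin(r)^2 + 5.70486*cos(r) + 12.617808)/(1.88*cos(r) + 0.85)^3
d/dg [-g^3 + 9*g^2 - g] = -3*g^2 + 18*g - 1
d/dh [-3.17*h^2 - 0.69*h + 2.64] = -6.34*h - 0.69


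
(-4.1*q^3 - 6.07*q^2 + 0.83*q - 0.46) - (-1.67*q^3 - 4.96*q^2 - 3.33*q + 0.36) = -2.43*q^3 - 1.11*q^2 + 4.16*q - 0.82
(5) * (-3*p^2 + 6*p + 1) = -15*p^2 + 30*p + 5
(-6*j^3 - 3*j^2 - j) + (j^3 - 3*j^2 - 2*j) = -5*j^3 - 6*j^2 - 3*j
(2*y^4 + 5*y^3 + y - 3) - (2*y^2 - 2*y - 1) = 2*y^4 + 5*y^3 - 2*y^2 + 3*y - 2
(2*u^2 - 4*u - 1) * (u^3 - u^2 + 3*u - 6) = 2*u^5 - 6*u^4 + 9*u^3 - 23*u^2 + 21*u + 6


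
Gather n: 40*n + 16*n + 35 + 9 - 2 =56*n + 42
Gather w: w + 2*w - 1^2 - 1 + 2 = 3*w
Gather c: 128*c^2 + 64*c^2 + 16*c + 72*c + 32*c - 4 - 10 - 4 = 192*c^2 + 120*c - 18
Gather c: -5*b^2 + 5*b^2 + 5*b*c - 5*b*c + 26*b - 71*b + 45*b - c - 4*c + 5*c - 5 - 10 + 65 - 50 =0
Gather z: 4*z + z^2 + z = z^2 + 5*z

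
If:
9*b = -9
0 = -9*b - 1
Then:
No Solution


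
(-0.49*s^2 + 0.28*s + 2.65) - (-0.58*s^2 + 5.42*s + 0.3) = 0.09*s^2 - 5.14*s + 2.35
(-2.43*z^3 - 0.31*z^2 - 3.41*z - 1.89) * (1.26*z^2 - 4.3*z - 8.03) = -3.0618*z^5 + 10.0584*z^4 + 16.5493*z^3 + 14.7709*z^2 + 35.5093*z + 15.1767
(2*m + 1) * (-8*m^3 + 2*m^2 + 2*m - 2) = -16*m^4 - 4*m^3 + 6*m^2 - 2*m - 2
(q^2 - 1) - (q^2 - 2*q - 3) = 2*q + 2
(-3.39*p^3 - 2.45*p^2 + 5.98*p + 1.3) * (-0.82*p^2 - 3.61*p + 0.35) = 2.7798*p^5 + 14.2469*p^4 + 2.7544*p^3 - 23.5113*p^2 - 2.6*p + 0.455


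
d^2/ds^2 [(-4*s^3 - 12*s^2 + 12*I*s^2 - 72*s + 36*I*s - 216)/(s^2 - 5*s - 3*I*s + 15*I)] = (-464*s^3 + s^2*(-1296 + 2880*I) + s*(15120 + 10368*I) - 432 - 25920*I)/(s^6 + s^5*(-15 - 9*I) + s^4*(48 + 135*I) + s^3*(280 - 648*I) + s^2*(-2025 + 720*I) + s*(3375 + 2025*I) - 3375*I)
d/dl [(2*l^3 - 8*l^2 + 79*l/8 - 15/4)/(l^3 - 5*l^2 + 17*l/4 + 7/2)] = 2*(-16*l^2 - 86*l + 101)/(16*l^4 - 96*l^3 + 88*l^2 + 168*l + 49)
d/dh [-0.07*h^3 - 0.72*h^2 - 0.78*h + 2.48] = -0.21*h^2 - 1.44*h - 0.78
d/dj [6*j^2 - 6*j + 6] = 12*j - 6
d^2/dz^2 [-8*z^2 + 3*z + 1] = -16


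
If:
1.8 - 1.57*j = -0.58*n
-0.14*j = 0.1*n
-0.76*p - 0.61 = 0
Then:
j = 0.76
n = -1.06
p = -0.80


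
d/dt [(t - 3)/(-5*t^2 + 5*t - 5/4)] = 4*(2*t - 11)/(5*(8*t^3 - 12*t^2 + 6*t - 1))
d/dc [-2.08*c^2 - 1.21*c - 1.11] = -4.16*c - 1.21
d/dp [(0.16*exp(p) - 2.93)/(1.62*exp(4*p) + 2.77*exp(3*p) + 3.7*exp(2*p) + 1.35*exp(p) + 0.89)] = (-0.7776*exp(4*p) + 18.1*exp(3*p) + 23.7563*exp(2*p) + 21.682*exp(p) + 4.0979)*exp(p)/(2.6244*exp(8*p) + 8.9748*exp(7*p) + 19.6609*exp(6*p) + 24.872*exp(5*p) + 24.0526*exp(4*p) + 14.9206*exp(3*p) + 8.4085*exp(2*p) + 2.403*exp(p) + 0.7921)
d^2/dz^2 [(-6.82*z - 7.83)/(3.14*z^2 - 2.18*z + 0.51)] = (-(6.28*z - 2.18)*(6.82*z + 7.83)*(12.56*z - 4.36) + (128.4888*z + 19.4372)*(3.14*z^2 - 2.18*z + 0.51))/(3.14*z^2 - 2.18*z + 0.51)^3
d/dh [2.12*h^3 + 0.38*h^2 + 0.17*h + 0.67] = 6.36*h^2 + 0.76*h + 0.17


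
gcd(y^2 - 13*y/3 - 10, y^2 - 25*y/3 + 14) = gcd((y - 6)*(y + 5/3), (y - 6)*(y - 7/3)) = y - 6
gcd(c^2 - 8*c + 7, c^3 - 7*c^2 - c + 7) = c^2 - 8*c + 7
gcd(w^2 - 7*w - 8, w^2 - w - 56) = w - 8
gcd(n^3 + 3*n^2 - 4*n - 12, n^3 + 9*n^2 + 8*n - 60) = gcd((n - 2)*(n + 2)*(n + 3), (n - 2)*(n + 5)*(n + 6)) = n - 2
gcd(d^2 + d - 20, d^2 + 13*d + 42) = 1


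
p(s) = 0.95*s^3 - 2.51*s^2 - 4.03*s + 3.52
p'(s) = 2.85*s^2 - 5.02*s - 4.03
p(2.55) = -7.33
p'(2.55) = 1.70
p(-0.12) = 3.97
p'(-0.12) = -3.39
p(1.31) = -3.93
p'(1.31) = -5.72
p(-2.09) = -7.69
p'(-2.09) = 18.91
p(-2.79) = -25.41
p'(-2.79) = 32.16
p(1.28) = -3.76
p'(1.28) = -5.79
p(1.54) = -5.17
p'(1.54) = -5.00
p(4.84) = 32.93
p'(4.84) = 38.44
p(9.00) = 456.49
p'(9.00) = 181.64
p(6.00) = 94.18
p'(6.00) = 68.45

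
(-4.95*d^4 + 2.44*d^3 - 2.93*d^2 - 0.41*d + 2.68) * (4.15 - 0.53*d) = 2.6235*d^5 - 21.8357*d^4 + 11.6789*d^3 - 11.9422*d^2 - 3.1219*d + 11.122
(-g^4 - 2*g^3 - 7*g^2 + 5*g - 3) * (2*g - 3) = -2*g^5 - g^4 - 8*g^3 + 31*g^2 - 21*g + 9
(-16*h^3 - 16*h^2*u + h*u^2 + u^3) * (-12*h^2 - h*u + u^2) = 192*h^5 + 208*h^4*u - 12*h^3*u^2 - 29*h^2*u^3 + u^5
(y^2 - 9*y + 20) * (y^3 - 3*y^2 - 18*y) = y^5 - 12*y^4 + 29*y^3 + 102*y^2 - 360*y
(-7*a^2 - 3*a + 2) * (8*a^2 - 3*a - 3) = -56*a^4 - 3*a^3 + 46*a^2 + 3*a - 6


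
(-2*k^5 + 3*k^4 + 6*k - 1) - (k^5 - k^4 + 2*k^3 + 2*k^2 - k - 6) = -3*k^5 + 4*k^4 - 2*k^3 - 2*k^2 + 7*k + 5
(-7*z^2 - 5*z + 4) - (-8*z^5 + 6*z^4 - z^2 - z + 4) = 8*z^5 - 6*z^4 - 6*z^2 - 4*z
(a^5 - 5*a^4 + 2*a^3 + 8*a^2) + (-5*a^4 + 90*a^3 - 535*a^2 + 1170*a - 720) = a^5 - 10*a^4 + 92*a^3 - 527*a^2 + 1170*a - 720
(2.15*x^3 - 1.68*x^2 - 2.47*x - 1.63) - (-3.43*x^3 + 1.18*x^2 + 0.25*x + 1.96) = 5.58*x^3 - 2.86*x^2 - 2.72*x - 3.59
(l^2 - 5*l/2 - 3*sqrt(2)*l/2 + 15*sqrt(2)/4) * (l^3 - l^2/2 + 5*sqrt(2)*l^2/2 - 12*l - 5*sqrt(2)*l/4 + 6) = l^5 - 3*l^4 + sqrt(2)*l^4 - 73*l^3/4 - 3*sqrt(2)*l^3 + 77*sqrt(2)*l^2/4 + 117*l^2/2 - 54*sqrt(2)*l - 195*l/8 + 45*sqrt(2)/2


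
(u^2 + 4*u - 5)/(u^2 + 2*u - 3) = (u + 5)/(u + 3)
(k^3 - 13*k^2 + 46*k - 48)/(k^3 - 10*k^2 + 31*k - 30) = (k - 8)/(k - 5)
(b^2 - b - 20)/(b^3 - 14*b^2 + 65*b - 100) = (b + 4)/(b^2 - 9*b + 20)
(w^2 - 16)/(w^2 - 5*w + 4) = (w + 4)/(w - 1)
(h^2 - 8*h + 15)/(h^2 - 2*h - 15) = (h - 3)/(h + 3)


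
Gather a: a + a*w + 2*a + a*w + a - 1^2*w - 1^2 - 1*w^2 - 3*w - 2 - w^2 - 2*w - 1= a*(2*w + 4) - 2*w^2 - 6*w - 4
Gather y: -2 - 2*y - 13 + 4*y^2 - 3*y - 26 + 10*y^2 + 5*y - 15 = 14*y^2 - 56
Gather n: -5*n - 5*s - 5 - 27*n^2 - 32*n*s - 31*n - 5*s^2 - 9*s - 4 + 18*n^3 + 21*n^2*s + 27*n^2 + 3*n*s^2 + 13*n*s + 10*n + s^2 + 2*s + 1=18*n^3 + 21*n^2*s + n*(3*s^2 - 19*s - 26) - 4*s^2 - 12*s - 8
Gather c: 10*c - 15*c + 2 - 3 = -5*c - 1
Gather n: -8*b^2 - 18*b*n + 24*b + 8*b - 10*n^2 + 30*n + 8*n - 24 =-8*b^2 + 32*b - 10*n^2 + n*(38 - 18*b) - 24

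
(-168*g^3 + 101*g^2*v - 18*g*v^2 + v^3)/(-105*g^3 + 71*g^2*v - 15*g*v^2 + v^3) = (-8*g + v)/(-5*g + v)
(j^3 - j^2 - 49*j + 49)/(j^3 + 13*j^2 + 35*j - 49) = (j - 7)/(j + 7)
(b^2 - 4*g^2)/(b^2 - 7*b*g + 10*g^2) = (b + 2*g)/(b - 5*g)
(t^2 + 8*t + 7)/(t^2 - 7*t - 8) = (t + 7)/(t - 8)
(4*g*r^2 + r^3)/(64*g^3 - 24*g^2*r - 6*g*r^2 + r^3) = r^2/(16*g^2 - 10*g*r + r^2)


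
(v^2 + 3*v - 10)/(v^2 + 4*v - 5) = (v - 2)/(v - 1)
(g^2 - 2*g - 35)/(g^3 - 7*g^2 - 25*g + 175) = 1/(g - 5)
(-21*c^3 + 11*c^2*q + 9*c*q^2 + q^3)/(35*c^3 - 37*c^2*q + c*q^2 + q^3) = (3*c + q)/(-5*c + q)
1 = 1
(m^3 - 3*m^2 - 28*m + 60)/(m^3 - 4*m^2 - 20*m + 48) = (m + 5)/(m + 4)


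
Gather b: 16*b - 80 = 16*b - 80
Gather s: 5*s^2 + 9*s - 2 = 5*s^2 + 9*s - 2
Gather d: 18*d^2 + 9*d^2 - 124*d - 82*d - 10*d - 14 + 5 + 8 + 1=27*d^2 - 216*d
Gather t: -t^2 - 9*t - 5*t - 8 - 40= -t^2 - 14*t - 48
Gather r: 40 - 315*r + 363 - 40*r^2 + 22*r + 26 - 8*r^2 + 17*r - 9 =-48*r^2 - 276*r + 420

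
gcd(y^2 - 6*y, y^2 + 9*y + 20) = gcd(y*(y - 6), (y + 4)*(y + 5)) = 1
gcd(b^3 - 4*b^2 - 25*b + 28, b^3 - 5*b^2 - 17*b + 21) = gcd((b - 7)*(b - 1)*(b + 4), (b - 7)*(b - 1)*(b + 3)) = b^2 - 8*b + 7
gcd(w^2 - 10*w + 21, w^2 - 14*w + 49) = w - 7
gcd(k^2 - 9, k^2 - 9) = k^2 - 9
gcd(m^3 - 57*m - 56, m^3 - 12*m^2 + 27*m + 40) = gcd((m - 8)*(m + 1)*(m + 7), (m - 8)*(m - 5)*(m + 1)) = m^2 - 7*m - 8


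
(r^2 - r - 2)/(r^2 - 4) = (r + 1)/(r + 2)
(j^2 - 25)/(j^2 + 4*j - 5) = (j - 5)/(j - 1)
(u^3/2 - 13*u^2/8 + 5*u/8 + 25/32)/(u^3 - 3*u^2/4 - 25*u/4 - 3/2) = (-16*u^3 + 52*u^2 - 20*u - 25)/(8*(-4*u^3 + 3*u^2 + 25*u + 6))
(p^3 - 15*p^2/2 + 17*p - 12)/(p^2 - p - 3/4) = 2*(p^2 - 6*p + 8)/(2*p + 1)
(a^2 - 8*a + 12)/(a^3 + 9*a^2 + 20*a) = (a^2 - 8*a + 12)/(a*(a^2 + 9*a + 20))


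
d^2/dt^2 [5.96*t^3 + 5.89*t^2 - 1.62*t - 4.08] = 35.76*t + 11.78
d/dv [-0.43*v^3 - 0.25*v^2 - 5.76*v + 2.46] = -1.29*v^2 - 0.5*v - 5.76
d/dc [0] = 0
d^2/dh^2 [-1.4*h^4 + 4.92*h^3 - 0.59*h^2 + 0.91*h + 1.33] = -16.8*h^2 + 29.52*h - 1.18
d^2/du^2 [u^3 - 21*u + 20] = 6*u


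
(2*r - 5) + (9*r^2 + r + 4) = 9*r^2 + 3*r - 1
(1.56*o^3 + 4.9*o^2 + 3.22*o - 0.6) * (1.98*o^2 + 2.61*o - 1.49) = 3.0888*o^5 + 13.7736*o^4 + 16.8402*o^3 - 0.0848000000000013*o^2 - 6.3638*o + 0.894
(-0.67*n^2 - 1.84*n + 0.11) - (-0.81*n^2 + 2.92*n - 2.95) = 0.14*n^2 - 4.76*n + 3.06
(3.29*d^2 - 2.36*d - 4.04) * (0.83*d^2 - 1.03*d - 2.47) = 2.7307*d^4 - 5.3475*d^3 - 9.0487*d^2 + 9.9904*d + 9.9788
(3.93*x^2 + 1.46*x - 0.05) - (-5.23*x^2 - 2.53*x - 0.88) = 9.16*x^2 + 3.99*x + 0.83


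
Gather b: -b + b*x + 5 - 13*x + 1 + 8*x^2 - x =b*(x - 1) + 8*x^2 - 14*x + 6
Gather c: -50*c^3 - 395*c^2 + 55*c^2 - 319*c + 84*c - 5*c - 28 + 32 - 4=-50*c^3 - 340*c^2 - 240*c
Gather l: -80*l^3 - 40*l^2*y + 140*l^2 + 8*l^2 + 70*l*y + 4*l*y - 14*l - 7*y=-80*l^3 + l^2*(148 - 40*y) + l*(74*y - 14) - 7*y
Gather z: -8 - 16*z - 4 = -16*z - 12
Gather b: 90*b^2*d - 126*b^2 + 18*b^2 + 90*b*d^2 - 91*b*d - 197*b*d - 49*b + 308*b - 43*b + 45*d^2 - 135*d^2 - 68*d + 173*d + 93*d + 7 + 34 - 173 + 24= b^2*(90*d - 108) + b*(90*d^2 - 288*d + 216) - 90*d^2 + 198*d - 108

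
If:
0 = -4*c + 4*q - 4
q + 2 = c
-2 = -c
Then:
No Solution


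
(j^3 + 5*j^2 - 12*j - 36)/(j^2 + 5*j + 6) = (j^2 + 3*j - 18)/(j + 3)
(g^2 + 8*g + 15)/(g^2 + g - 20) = (g + 3)/(g - 4)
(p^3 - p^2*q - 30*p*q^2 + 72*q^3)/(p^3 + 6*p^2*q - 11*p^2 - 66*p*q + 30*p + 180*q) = (p^2 - 7*p*q + 12*q^2)/(p^2 - 11*p + 30)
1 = 1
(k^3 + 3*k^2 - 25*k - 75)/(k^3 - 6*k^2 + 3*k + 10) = (k^2 + 8*k + 15)/(k^2 - k - 2)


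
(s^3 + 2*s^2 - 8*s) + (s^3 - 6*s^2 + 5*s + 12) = 2*s^3 - 4*s^2 - 3*s + 12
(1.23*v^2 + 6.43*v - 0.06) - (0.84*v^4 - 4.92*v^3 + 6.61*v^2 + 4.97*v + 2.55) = -0.84*v^4 + 4.92*v^3 - 5.38*v^2 + 1.46*v - 2.61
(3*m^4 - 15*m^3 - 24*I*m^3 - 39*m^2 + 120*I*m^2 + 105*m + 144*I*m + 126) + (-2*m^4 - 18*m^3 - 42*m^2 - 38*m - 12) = m^4 - 33*m^3 - 24*I*m^3 - 81*m^2 + 120*I*m^2 + 67*m + 144*I*m + 114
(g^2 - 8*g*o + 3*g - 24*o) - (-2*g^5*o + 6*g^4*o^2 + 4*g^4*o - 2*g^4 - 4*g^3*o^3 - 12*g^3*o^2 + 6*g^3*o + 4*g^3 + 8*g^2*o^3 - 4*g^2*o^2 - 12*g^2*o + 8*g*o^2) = 2*g^5*o - 6*g^4*o^2 - 4*g^4*o + 2*g^4 + 4*g^3*o^3 + 12*g^3*o^2 - 6*g^3*o - 4*g^3 - 8*g^2*o^3 + 4*g^2*o^2 + 12*g^2*o + g^2 - 8*g*o^2 - 8*g*o + 3*g - 24*o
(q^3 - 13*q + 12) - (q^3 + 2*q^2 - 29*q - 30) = -2*q^2 + 16*q + 42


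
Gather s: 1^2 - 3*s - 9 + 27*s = 24*s - 8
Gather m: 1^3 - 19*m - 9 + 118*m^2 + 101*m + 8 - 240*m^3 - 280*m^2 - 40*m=-240*m^3 - 162*m^2 + 42*m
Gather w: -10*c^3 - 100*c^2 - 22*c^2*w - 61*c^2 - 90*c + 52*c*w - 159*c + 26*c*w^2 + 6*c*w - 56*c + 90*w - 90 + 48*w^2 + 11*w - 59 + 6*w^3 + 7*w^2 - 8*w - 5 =-10*c^3 - 161*c^2 - 305*c + 6*w^3 + w^2*(26*c + 55) + w*(-22*c^2 + 58*c + 93) - 154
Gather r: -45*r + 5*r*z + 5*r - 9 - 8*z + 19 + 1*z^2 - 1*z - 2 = r*(5*z - 40) + z^2 - 9*z + 8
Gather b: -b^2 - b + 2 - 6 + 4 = -b^2 - b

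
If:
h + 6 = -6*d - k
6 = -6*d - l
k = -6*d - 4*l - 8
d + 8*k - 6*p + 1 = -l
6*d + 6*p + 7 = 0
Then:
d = -26/29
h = -14/29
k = -4/29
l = -18/29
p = -47/174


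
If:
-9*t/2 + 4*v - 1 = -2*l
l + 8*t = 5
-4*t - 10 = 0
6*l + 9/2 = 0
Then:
No Solution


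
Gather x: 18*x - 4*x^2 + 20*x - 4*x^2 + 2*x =-8*x^2 + 40*x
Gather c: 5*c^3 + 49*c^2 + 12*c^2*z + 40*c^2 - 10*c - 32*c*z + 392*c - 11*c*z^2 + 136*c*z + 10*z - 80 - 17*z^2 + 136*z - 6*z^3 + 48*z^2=5*c^3 + c^2*(12*z + 89) + c*(-11*z^2 + 104*z + 382) - 6*z^3 + 31*z^2 + 146*z - 80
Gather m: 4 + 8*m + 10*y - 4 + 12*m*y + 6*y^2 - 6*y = m*(12*y + 8) + 6*y^2 + 4*y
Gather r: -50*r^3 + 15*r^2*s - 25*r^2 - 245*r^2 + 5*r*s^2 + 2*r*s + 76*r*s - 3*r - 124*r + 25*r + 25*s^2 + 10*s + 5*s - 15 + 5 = -50*r^3 + r^2*(15*s - 270) + r*(5*s^2 + 78*s - 102) + 25*s^2 + 15*s - 10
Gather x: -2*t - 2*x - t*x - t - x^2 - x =-3*t - x^2 + x*(-t - 3)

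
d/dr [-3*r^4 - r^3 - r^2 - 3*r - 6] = -12*r^3 - 3*r^2 - 2*r - 3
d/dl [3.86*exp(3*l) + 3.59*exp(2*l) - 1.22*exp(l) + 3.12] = (11.58*exp(2*l) + 7.18*exp(l) - 1.22)*exp(l)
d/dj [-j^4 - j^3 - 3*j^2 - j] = -4*j^3 - 3*j^2 - 6*j - 1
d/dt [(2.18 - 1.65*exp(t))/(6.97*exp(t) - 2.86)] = -10.4756*exp(t)/(6.97*exp(t) - 2.86)^2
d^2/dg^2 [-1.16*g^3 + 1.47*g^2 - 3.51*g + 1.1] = 2.94 - 6.96*g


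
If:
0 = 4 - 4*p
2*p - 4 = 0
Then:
No Solution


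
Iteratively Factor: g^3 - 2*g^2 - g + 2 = (g - 2)*(g^2 - 1) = (g - 2)*(g - 1)*(g + 1)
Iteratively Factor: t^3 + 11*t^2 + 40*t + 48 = (t + 3)*(t^2 + 8*t + 16) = (t + 3)*(t + 4)*(t + 4)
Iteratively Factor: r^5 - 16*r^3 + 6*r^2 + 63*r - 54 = (r + 3)*(r^4 - 3*r^3 - 7*r^2 + 27*r - 18) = (r + 3)^2*(r^3 - 6*r^2 + 11*r - 6) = (r - 2)*(r + 3)^2*(r^2 - 4*r + 3) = (r - 2)*(r - 1)*(r + 3)^2*(r - 3)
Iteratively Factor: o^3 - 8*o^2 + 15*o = (o)*(o^2 - 8*o + 15) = o*(o - 5)*(o - 3)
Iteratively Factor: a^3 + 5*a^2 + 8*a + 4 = (a + 2)*(a^2 + 3*a + 2) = (a + 2)^2*(a + 1)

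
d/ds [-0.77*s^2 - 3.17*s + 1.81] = -1.54*s - 3.17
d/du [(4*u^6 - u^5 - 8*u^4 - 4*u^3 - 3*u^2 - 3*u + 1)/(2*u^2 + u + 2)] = (32*u^7 + 14*u^6 + 12*u^5 - 42*u^4 - 72*u^3 - 21*u^2 - 16*u - 7)/(4*u^4 + 4*u^3 + 9*u^2 + 4*u + 4)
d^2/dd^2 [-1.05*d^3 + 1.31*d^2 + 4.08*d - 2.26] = 2.62 - 6.3*d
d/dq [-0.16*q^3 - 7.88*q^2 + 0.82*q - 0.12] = -0.48*q^2 - 15.76*q + 0.82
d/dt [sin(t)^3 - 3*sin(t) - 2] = -3*cos(t)^3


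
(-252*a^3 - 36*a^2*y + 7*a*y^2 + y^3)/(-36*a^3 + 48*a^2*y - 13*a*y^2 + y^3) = (42*a^2 + 13*a*y + y^2)/(6*a^2 - 7*a*y + y^2)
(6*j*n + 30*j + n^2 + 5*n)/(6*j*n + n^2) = (n + 5)/n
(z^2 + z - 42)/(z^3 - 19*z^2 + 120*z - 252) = (z + 7)/(z^2 - 13*z + 42)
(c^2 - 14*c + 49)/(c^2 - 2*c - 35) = (c - 7)/(c + 5)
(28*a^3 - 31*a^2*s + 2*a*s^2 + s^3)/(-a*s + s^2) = -28*a^2/s + 3*a + s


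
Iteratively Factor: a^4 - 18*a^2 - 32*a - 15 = (a + 1)*(a^3 - a^2 - 17*a - 15) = (a + 1)^2*(a^2 - 2*a - 15) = (a - 5)*(a + 1)^2*(a + 3)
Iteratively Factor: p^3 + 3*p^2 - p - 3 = (p - 1)*(p^2 + 4*p + 3) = (p - 1)*(p + 1)*(p + 3)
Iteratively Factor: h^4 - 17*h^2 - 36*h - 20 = (h + 2)*(h^3 - 2*h^2 - 13*h - 10) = (h - 5)*(h + 2)*(h^2 + 3*h + 2) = (h - 5)*(h + 1)*(h + 2)*(h + 2)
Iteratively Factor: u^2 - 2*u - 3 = (u + 1)*(u - 3)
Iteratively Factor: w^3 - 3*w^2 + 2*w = (w - 2)*(w^2 - w) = (w - 2)*(w - 1)*(w)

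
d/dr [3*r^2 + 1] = 6*r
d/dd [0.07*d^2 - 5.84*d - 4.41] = 0.14*d - 5.84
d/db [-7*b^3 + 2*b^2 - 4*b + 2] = -21*b^2 + 4*b - 4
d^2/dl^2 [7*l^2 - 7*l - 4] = 14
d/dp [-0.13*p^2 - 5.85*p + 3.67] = -0.26*p - 5.85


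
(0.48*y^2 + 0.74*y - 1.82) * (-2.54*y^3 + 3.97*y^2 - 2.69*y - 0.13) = -1.2192*y^5 + 0.026*y^4 + 6.2694*y^3 - 9.2784*y^2 + 4.7996*y + 0.2366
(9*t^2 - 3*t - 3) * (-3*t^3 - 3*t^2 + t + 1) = -27*t^5 - 18*t^4 + 27*t^3 + 15*t^2 - 6*t - 3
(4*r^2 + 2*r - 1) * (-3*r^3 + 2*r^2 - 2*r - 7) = -12*r^5 + 2*r^4 - r^3 - 34*r^2 - 12*r + 7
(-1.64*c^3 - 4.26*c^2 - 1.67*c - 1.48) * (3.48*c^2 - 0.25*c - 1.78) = -5.7072*c^5 - 14.4148*c^4 - 1.8274*c^3 + 2.8499*c^2 + 3.3426*c + 2.6344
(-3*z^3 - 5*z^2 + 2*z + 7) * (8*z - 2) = -24*z^4 - 34*z^3 + 26*z^2 + 52*z - 14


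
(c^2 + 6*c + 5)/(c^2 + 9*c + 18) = (c^2 + 6*c + 5)/(c^2 + 9*c + 18)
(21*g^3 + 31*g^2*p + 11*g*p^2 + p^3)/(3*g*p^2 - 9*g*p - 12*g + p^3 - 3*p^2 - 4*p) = (7*g^2 + 8*g*p + p^2)/(p^2 - 3*p - 4)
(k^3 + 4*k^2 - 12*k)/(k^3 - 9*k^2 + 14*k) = (k + 6)/(k - 7)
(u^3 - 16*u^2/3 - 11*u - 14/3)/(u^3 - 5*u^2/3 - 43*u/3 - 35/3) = (3*u^2 - 19*u - 14)/(3*u^2 - 8*u - 35)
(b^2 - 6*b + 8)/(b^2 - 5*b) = (b^2 - 6*b + 8)/(b*(b - 5))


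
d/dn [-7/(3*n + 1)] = 21/(3*n + 1)^2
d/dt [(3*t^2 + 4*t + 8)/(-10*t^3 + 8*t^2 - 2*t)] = (15*t^4 + 40*t^3 + 101*t^2 - 64*t + 8)/(2*t^2*(25*t^4 - 40*t^3 + 26*t^2 - 8*t + 1))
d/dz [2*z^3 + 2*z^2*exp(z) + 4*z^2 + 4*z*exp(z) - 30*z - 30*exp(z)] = 2*z^2*exp(z) + 6*z^2 + 8*z*exp(z) + 8*z - 26*exp(z) - 30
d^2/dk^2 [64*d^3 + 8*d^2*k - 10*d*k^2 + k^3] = -20*d + 6*k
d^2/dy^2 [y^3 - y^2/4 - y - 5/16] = 6*y - 1/2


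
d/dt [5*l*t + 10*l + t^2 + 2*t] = 5*l + 2*t + 2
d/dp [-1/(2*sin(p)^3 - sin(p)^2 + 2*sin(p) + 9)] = 2*(3*sin(p)^2 - sin(p) + 1)*cos(p)/(2*sin(p)^3 - sin(p)^2 + 2*sin(p) + 9)^2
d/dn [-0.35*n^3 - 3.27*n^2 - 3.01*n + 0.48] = -1.05*n^2 - 6.54*n - 3.01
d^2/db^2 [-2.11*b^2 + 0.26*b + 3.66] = -4.22000000000000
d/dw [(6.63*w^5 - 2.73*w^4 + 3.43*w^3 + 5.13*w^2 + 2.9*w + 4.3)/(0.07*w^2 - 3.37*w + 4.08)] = (1.3923*w^6 - 89.7546*w^5 + 163.0924*w^4 - 67.6718*w^3 + 24.4921*w^2 + 41.2588*w + 26.323)/(0.0049*w^4 - 0.4718*w^3 + 11.9281*w^2 - 27.4992*w + 16.6464)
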